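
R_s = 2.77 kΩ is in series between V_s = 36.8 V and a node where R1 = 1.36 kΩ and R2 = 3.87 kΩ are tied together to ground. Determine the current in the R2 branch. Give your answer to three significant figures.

Combine the parallel branches: R_p = (1/1.36 + 1/3.87)⁻¹ = 1.006 kΩ.
Node voltage V_A = V_s · R_p/(R_s + R_p) = 36.8 × 0.2665 = 9.807 V.
I(R2) = V_A / R2 = 9.807/3.87 = 2.534 mA.

I ≈ 2.53 mA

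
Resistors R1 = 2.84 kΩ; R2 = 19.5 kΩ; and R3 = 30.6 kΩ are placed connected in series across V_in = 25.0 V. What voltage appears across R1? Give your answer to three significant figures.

ΣR = 2.84 + 19.5 + 30.6 = 52.94 kΩ.
By the voltage-divider rule, V = 25.0 × 2.840/52.94 = 1.341 V.

V ≈ 1.34 V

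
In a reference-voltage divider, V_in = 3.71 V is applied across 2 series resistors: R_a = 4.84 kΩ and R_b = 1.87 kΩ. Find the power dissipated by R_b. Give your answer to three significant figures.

P ≈ 0.572 mW

Series current I = V_in/ΣR = 3.71/6.710 = 0.5529 mA.
P(R_b) = I²·R_b = (0.5529)² × 1.87 = 0.5717 mW.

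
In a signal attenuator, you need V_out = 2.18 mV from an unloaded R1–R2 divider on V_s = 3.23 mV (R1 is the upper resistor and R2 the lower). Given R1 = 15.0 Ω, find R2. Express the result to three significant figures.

R2 ≈ 31.1 Ω

V_out/V_s = R2/(R1+R2) = 0.6749.
So R2 = R1 · V_out/(V_s − V_out) = 15.0 × 2.18/(3.23 − 2.18) = 15.0 × 2.076 = 31.14 Ω.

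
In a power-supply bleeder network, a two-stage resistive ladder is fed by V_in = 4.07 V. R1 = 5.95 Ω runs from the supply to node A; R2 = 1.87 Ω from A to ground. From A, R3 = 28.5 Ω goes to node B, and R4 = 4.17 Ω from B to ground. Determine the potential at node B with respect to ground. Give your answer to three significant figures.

V_B ≈ 0.119 V

The second stage (R3 + R4 = 32.67 Ω) loads node A in parallel with R2.
Effective lower resistance at A: R2 ‖ 32.67 = 1.769 Ω.
First divider: V_A = V_in · 1.769/(5.95 + 1.769) = 0.9326 V.
Then the unloaded second divider: V_B = V_A × R4/(R3+R4) = 0.9326 × 0.1276 = 0.1190 V.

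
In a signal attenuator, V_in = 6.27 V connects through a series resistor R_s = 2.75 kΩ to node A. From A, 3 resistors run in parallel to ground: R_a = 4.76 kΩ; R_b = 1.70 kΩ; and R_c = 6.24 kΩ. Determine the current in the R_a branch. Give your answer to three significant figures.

Combine the parallel branches: R_p = (1/4.76 + 1/1.70 + 1/6.24)⁻¹ = 1.043 kΩ.
V_A by voltage divider: V_A = 6.27 × 1.043/(2.75 + 1.043) = 1.724 V.
I(R_a) = V_A / R_a = 1.724/4.76 = 0.3623 mA.

I ≈ 0.362 mA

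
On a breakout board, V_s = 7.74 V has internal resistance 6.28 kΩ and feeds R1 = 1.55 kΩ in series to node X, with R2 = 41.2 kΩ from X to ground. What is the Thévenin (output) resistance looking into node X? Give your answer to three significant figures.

R_th ≈ 6.58 kΩ

R1' = 6.28 + 1.55 = 7.830 kΩ (source resistance + R1).
With V_s suppressed (replaced by a short), R_th = R1' ‖ R2 = (7.830 × 41.2)/(7.830 + 41.2) = 6.580 kΩ.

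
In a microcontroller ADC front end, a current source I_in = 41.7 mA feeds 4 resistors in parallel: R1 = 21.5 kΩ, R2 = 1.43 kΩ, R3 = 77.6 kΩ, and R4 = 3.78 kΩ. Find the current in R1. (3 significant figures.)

I ≈ 1.90 mA

Total conductance ΣG = 1/21.5 + 1/1.43 + 1/77.6 + 1/3.78 = 1.023 (units of 1/kΩ).
R1 takes the fraction G_k/ΣG = 0.04651/1.023 = 0.04545, so I = 41.7 × 0.04545 = 1.895 mA.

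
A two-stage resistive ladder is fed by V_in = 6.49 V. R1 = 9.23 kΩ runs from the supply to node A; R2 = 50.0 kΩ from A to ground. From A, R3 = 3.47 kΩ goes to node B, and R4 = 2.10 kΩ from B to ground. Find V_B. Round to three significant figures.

Node A sees R2 in parallel with the series input of stage 2, R3 + R4 = 5.570 kΩ.
Effective lower resistance at A: R2 ‖ 5.570 = 5.012 kΩ.
V_A = 6.49 × 5.012/(9.23 + 5.012) = 2.284 V.
V_B = V_A × 0.3770 = 0.8611 V.

V_B ≈ 0.861 V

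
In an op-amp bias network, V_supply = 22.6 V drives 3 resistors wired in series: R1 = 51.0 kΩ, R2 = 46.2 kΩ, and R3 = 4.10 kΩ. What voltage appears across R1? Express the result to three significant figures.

V ≈ 11.4 V

Series total: ΣR = 51.0 + 46.2 + 4.10 = 101.3 kΩ.
By the voltage-divider rule, V = 22.6 × 51.00/101.3 = 11.38 V.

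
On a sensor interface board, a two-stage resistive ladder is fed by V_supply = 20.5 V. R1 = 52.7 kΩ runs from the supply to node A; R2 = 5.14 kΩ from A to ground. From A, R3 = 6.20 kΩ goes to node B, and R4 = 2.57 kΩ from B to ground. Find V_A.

Node A sees R2 in parallel with the series input of stage 2, R3 + R4 = 8.770 kΩ.
R2 ‖ (R3+R4) = 3.241 kΩ.
So V_A = 20.5 × 0.05793 = 1.188 V.

V_A ≈ 1.19 V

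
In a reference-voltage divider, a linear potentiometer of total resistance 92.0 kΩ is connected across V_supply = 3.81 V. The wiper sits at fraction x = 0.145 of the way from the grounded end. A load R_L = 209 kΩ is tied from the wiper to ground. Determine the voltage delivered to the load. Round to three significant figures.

V_out ≈ 0.524 V

Lower segment x·R_p = 13.34 kΩ; upper segment (1−x)·R_p = 78.66 kΩ.
Lower segment in parallel with the load: 13.34 ‖ 209 = 12.54 kΩ.
Loaded-divider output: V_out = 3.81 × 0.1375 = 0.5239 V.
(Unloaded: V_out = x·V_supply = 0.552 V.)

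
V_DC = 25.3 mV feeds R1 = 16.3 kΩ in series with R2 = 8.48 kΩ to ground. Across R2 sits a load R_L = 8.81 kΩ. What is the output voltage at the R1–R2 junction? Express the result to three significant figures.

The load sits in parallel with R2, giving an effective lower resistance R2' = R2·R_L/(R2+R_L) = 4.321 kΩ.
Voltage divider with the loaded lower leg: V_out = 25.3 × 4.321/(16.3 + 4.321) = 25.3 × 0.2095 = 5.301 mV.

V_out ≈ 5.30 mV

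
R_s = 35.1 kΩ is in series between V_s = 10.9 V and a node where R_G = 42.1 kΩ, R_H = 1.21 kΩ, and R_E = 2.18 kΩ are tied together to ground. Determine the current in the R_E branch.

I ≈ 0.107 mA

Equivalent of the parallel group: R_p = 0.7640 kΩ.
V_A = 10.9 × 0.7640/35.86 = 0.2322 V.
Branch current I = V_A/R_E = 0.2322/2.18 = 0.1065 mA.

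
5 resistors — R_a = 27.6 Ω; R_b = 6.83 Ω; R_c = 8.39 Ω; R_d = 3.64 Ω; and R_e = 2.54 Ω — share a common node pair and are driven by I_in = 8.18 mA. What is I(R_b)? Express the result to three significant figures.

Total conductance ΣG = 1/27.6 + 1/6.83 + 1/8.39 + 1/3.64 + 1/2.54 = 0.9703 (units of 1/Ω).
R_b takes the fraction G_k/ΣG = 0.1464/0.9703 = 0.1509, so I = 8.18 × 0.1509 = 1.234 mA.

I ≈ 1.23 mA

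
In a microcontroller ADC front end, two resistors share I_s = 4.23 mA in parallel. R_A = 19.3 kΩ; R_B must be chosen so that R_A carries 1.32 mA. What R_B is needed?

R_B ≈ 8.75 kΩ

The fraction through R_A equals R_B/(R_A+R_B).
1.32/4.23 = R_B/(R_A + R_B) → R_B = R_A · (0.3121)/(1 − 0.3121) = 19.3 × 0.4536 = 8.755 kΩ.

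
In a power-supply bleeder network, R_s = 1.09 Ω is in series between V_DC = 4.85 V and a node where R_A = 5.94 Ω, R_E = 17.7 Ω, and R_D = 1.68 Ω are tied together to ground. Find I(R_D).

Combine the parallel branches: R_p = (1/5.94 + 1/17.7 + 1/1.68)⁻¹ = 1.219 Ω.
Node voltage V_A = V_DC · R_p/(R_s + R_p) = 4.85 × 0.5280 = 2.561 V.
Branch current I = V_A/R_D = 2.561/1.68 = 1.524 A.

I ≈ 1.52 A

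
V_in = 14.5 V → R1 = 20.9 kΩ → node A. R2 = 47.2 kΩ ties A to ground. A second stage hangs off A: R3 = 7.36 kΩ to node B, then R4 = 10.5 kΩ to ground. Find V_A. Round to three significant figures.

V_A ≈ 5.55 V

The second stage (R3 + R4 = 17.86 kΩ) loads node A in parallel with R2.
Effective lower resistance at A: R2 ‖ 17.86 = 12.96 kΩ.
V_A = 14.5 × 12.96/(20.9 + 12.96) = 5.549 V.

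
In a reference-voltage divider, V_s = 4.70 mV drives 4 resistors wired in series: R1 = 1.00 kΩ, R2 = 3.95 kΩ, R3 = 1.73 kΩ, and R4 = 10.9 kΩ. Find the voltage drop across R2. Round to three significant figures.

Series total: ΣR = 1.00 + 3.95 + 1.73 + 10.9 = 17.58 kΩ.
V = V_s · R/ΣR = 4.70 × 0.2247 = 1.056 mV.

V ≈ 1.06 mV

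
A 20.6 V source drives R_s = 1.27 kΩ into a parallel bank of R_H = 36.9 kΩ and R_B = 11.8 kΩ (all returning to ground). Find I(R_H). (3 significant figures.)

Equivalent of the parallel group: R_p = 8.941 kΩ.
V_A by voltage divider: V_A = 20.6 × 8.941/(1.27 + 8.941) = 18.04 V.
Branch current I = V_A/R_H = 18.04/36.9 = 0.4888 mA.
(Check via current divider: I_total = 2.017 mA; share G_k/ΣG = 0.2423 → same result.)

I ≈ 0.489 mA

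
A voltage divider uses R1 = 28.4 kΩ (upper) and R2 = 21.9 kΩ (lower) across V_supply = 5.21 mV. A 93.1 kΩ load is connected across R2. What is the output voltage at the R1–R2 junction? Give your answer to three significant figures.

V_out ≈ 2.00 mV

First combine the lower leg with the load: R2 ‖ R_L = 17.73 kΩ.
Voltage divider with the loaded lower leg: V_out = 5.21 × 17.73/(28.4 + 17.73) = 5.21 × 0.3843 = 2.002 mV.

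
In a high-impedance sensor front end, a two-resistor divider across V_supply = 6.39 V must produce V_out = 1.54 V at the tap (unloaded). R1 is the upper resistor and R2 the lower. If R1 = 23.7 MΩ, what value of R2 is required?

R2 ≈ 7.53 MΩ

The divider ratio is R2/(R1+R2) = 1.54/6.39 = 0.2410.
So R2 = R1 · V_out/(V_supply − V_out) = 23.7 × 1.54/(6.39 − 1.54) = 23.7 × 0.3175 = 7.525 MΩ.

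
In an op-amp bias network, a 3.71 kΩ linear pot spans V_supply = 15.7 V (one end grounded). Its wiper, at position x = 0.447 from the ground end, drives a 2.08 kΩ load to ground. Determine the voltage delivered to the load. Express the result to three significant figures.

The pot divides into 2.052 kΩ above the wiper and 1.658 kΩ below.
R_L loads the lower segment: effective lower R = 0.9227 kΩ.
V_out = 15.7 × 0.9227/(2.052 + 0.9227) = 4.870 V.

V_out ≈ 4.87 V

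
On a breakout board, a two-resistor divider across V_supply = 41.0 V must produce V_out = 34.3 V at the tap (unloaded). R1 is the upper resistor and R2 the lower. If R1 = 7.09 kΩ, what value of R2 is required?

R2 ≈ 36.3 kΩ

V_out/V_supply = R2/(R1+R2) = 0.8366.
Rearranging, R2 = R1·k/(1−k) = 7.09 × 5.119 = 36.30 kΩ.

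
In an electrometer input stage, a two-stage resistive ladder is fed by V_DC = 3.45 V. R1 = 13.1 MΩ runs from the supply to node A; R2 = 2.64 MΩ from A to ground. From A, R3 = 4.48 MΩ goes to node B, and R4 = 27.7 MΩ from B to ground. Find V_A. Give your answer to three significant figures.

The second stage (R3 + R4 = 32.18 MΩ) loads node A in parallel with R2.
R2 ‖ (R3+R4) = 2.440 MΩ.
V_A = 3.45 × 2.440/(13.1 + 2.440) = 0.5417 V.

V_A ≈ 0.542 V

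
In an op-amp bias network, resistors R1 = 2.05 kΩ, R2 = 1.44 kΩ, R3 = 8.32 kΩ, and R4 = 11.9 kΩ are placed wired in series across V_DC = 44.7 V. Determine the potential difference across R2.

ΣR = 2.05 + 1.44 + 8.32 + 11.9 = 23.71 kΩ.
V = V_DC · R/ΣR = 44.7 × 0.06073 = 2.715 V.

V ≈ 2.71 V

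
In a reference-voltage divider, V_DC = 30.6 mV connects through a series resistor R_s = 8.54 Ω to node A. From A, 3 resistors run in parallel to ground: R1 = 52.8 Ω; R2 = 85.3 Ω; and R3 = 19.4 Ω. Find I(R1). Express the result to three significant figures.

I ≈ 0.340 mA

Equivalent of the parallel group: R_p = 12.16 Ω.
Node voltage V_A = V_DC · R_p/(R_s + R_p) = 30.6 × 0.5875 = 17.98 mV.
I(R1) = V_A / R1 = 17.98/52.8 = 0.3405 mA.
(Check via current divider: I_total = 1.478 mA; share G_k/ΣG = 0.2304 → same result.)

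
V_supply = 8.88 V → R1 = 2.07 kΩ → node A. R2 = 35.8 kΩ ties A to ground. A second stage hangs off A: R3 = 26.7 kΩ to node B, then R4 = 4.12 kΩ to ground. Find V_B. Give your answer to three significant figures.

The second stage (R3 + R4 = 30.82 kΩ) loads node A in parallel with R2.
R2 ‖ (R3+R4) = 16.56 kΩ.
So V_A = 8.88 × 0.8889 = 7.893 V.
Then the unloaded second divider: V_B = V_A × R4/(R3+R4) = 7.893 × 0.1337 = 1.055 V.

V_B ≈ 1.06 V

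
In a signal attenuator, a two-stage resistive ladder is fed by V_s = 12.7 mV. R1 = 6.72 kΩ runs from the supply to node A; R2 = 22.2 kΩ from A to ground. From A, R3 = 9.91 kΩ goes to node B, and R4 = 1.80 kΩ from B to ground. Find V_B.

V_B ≈ 1.04 mV

Looking into the second stage from A: R3 + R4 = 11.71 kΩ appears in parallel with R2.
R2 ‖ (R3+R4) = 7.666 kΩ.
V_A = 12.7 × 7.666/(6.72 + 7.666) = 6.768 mV.
V_B = V_A × 0.1537 = 1.040 mV.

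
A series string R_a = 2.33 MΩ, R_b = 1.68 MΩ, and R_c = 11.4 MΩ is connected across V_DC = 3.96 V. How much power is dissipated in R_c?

The common current is I = 3.96/15.41 = 0.2570 µA.
V(R_c) = I·R = 2.930 V; P = V·I = 2.930 × 0.2570 = 0.7528 µW.

P ≈ 0.753 µW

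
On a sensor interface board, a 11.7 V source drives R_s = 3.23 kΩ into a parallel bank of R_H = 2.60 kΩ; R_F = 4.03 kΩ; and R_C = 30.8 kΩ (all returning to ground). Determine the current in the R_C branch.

Equivalent of the parallel group: R_p = 1.503 kΩ.
V_A = 11.7 × 1.503/4.733 = 3.716 V.
Branch current I = V_A/R_C = 3.716/30.8 = 0.1206 mA.
(Equivalently: I_total = 2.472 mA, then current-divider fraction G_k/ΣG = 0.04881.)

I ≈ 0.121 mA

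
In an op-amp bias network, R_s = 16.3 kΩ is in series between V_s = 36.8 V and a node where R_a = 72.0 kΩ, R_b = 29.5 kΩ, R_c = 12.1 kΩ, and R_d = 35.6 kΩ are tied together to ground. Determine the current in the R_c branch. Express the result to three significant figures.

Equivalent of the parallel group: R_p = 6.308 kΩ.
V_A = 36.8 × 6.308/22.61 = 10.27 V.
I(R_c) = V_A / R_c = 10.27/12.1 = 0.8486 mA.
(Equivalently: I_total = 1.628 mA, then current-divider fraction G_k/ΣG = 0.5213.)

I ≈ 0.849 mA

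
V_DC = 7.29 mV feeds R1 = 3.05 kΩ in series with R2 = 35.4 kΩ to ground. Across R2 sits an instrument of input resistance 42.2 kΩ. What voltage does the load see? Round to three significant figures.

V_out ≈ 6.29 mV

The load sits in parallel with R2, giving an effective lower resistance R2' = R2·R_L/(R2+R_L) = 19.25 kΩ.
Now apply the divider: V_out = 7.29 × 0.8632 = 6.293 mV.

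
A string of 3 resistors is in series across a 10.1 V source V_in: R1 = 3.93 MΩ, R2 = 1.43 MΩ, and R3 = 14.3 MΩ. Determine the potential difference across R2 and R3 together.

V ≈ 8.08 V

Total series resistance ΣR = 3.93 + 1.43 + 14.3 = 19.66 MΩ.
R_{R2..R3} = 1.43 + 14.3 = 15.73 MΩ.
Voltage divider: V = V_in · (15.73 / 19.66) = 10.1 × 0.8001 = 8.081 V.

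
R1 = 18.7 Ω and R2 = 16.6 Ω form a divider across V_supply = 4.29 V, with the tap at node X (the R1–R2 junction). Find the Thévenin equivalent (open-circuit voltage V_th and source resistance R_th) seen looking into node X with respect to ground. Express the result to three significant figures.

V_th is the unloaded tap voltage: V_supply · R2/(R1+R2) = 4.29 × 0.4703 = 2.017 V.
Zeroing V_supply shorts the top of R1 to ground, so R_th = R1 ‖ R2 = 8.794 Ω.

V_th ≈ 2.02 V, R_th ≈ 8.79 Ω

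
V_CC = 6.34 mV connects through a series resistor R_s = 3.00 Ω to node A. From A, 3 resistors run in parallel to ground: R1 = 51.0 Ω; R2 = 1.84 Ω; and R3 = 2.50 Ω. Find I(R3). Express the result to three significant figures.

Parallel bank: R_p = 1/(1/51.0 + 1/1.84 + 1/2.50) = 1.038 Ω.
V_A = 6.34 × 1.038/4.038 = 1.630 mV.
I(R3) = V_A / R3 = 1.630/2.50 = 0.6521 mA.
(Equivalently: I_total = 1.570 mA, then current-divider fraction G_k/ΣG = 0.4153.)

I ≈ 0.652 mA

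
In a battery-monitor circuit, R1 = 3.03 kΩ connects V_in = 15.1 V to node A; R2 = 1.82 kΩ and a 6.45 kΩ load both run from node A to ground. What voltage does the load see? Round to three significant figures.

V_out ≈ 4.82 V

R2 ‖ R_L = (1.82 × 6.45)/(1.82 + 6.45) = 1.419 kΩ.
Then V_out = V_in · R2'/(R1 + R2') = 15.1 × 1.419/4.449 = 4.817 V.
(Unloaded it would be 5.67 V; the load pulls it down.)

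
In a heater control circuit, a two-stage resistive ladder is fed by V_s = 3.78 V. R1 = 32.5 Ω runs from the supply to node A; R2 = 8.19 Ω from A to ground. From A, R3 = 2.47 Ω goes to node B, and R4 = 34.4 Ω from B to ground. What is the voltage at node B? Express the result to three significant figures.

V_B ≈ 0.603 V

Node A sees R2 in parallel with the series input of stage 2, R3 + R4 = 36.87 Ω.
Effective lower resistance at A: R2 ‖ 36.87 = 6.701 Ω.
V_A = 3.78 × 6.701/(32.5 + 6.701) = 0.6462 V.
Then the unloaded second divider: V_B = V_A × R4/(R3+R4) = 0.6462 × 0.9330 = 0.6029 V.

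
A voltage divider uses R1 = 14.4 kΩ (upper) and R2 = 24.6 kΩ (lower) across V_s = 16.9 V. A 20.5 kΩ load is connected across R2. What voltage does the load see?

The load sits in parallel with R2, giving an effective lower resistance R2' = R2·R_L/(R2+R_L) = 11.18 kΩ.
Now apply the divider: V_out = 16.9 × 0.4371 = 7.387 V.

V_out ≈ 7.39 V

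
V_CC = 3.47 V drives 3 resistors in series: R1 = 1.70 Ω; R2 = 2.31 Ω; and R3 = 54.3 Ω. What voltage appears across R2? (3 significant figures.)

Series total: ΣR = 1.70 + 2.31 + 54.3 = 58.31 Ω.
V = V_CC · R/ΣR = 3.47 × 0.03962 = 0.1375 V.

V ≈ 0.137 V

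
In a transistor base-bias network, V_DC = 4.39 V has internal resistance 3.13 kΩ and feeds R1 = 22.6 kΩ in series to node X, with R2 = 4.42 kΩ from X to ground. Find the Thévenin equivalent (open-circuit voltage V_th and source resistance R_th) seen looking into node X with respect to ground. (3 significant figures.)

V_th ≈ 0.644 V, R_th ≈ 3.77 kΩ

R1' = 3.13 + 22.6 = 25.73 kΩ (source resistance + R1).
Open-circuit (no load on X): V_th = V_DC · R2/(R1' + R2) = 4.39 × 4.42/(25.73 + 4.42) = 0.6436 V.
Zeroing V_DC shorts the top of R1' to ground, so R_th = R1' ‖ R2 = 3.772 kΩ.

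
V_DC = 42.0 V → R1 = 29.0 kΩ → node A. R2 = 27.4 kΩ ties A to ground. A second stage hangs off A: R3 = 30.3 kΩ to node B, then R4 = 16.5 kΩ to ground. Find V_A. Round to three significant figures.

V_A ≈ 15.7 V

The second stage (R3 + R4 = 46.80 kΩ) loads node A in parallel with R2.
Effective lower resistance at A: R2 ‖ 46.80 = 17.28 kΩ.
V_A = 42.0 × 17.28/(29.0 + 17.28) = 15.68 V.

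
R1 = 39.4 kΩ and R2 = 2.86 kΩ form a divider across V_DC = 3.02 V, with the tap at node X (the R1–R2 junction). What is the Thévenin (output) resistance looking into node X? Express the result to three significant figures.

R_th ≈ 2.67 kΩ

Looking into X with the source shorted: R_th = R1·R2/(R1+R2) = 39.40 × 2.86/42.26 = 2.666 kΩ.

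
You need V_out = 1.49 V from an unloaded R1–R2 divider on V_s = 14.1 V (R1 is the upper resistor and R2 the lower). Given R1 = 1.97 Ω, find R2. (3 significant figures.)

Required fraction k = V_out/V_s = 0.1057.
Rearranging, R2 = R1·k/(1−k) = 1.97 × 0.1182 = 0.2328 Ω.

R2 ≈ 0.233 Ω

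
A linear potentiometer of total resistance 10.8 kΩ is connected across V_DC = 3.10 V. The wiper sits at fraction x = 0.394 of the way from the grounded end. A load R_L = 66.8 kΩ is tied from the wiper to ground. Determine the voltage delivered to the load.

V_out ≈ 1.18 V

Split the track: R_lower = x·R_p = 4.255 kΩ, R_upper = (1−x)·R_p = 6.545 kΩ.
Lower segment in parallel with the load: 4.255 ‖ 66.8 = 4.000 kΩ.
V_out = 3.10 × 4.000/(6.545 + 4.000) = 1.176 V.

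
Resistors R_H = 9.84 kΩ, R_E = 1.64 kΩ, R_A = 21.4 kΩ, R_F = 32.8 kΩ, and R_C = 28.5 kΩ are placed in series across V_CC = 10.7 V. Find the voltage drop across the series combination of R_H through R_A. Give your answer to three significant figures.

Total series resistance ΣR = 9.84 + 1.64 + 21.4 + 32.8 + 28.5 = 94.18 kΩ.
R_{R_H..R_A} = 9.84 + 1.64 + 21.4 = 32.88 kΩ.
Voltage divider: V = V_CC · (32.88 / 94.18) = 10.7 × 0.3491 = 3.736 V.

V ≈ 3.74 V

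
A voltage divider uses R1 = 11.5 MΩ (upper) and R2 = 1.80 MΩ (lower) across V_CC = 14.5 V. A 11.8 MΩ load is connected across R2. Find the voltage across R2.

V_out ≈ 1.73 V

First combine the lower leg with the load: R2 ‖ R_L = 1.562 MΩ.
Now apply the divider: V_out = 14.5 × 0.1196 = 1.734 V.
(Unloaded it would be 1.96 V; the load pulls it down.)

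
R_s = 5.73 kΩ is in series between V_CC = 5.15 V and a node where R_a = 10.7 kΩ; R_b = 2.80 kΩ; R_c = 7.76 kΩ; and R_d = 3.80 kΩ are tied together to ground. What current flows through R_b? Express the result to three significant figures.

I ≈ 0.316 mA

Combine the parallel branches: R_p = (1/10.7 + 1/2.80 + 1/7.76 + 1/3.80)⁻¹ = 1.187 kΩ.
V_A by voltage divider: V_A = 5.15 × 1.187/(5.73 + 1.187) = 0.8836 V.
I(R_b) = V_A / R_b = 0.8836/2.80 = 0.3156 mA.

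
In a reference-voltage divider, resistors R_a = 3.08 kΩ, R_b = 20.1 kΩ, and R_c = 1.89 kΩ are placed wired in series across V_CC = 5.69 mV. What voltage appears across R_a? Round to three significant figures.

V ≈ 0.699 mV

Total series resistance ΣR = 3.08 + 20.1 + 1.89 = 25.07 kΩ.
V = V_CC · R/ΣR = 5.69 × 0.1229 = 0.6991 mV.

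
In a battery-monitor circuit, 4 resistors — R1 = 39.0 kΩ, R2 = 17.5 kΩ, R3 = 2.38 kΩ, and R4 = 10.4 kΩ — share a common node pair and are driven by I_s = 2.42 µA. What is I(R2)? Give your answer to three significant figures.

I ≈ 0.231 µA

Conductances: ΣG = 1/39.0 + 1/17.5 + 1/2.38 + 1/10.4 = 0.5991 (1/kΩ).
By the current-divider rule, I = I_s · G_k/ΣG = 2.42 × 0.09538 = 0.2308 µA.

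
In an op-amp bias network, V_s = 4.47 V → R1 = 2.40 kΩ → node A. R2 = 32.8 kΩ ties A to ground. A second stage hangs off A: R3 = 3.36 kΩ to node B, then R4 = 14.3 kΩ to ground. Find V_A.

V_A ≈ 3.70 V

Node A sees R2 in parallel with the series input of stage 2, R3 + R4 = 17.66 kΩ.
R2 ‖ (R3+R4) = 11.48 kΩ.
V_A = 4.47 × 11.48/(2.40 + 11.48) = 3.697 V.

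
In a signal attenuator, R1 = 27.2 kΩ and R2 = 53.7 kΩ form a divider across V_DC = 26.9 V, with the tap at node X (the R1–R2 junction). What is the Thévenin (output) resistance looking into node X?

Zeroing V_DC shorts the top of R1 to ground, so R_th = R1 ‖ R2 = 18.05 kΩ.

R_th ≈ 18.1 kΩ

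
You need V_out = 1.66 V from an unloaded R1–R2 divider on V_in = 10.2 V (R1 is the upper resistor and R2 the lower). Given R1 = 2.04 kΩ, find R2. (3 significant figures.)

V_out/V_in = R2/(R1+R2) = 0.1627.
R2 = R1 · 0.1627/(1 − 0.1627) = 0.3965 kΩ.

R2 ≈ 0.397 kΩ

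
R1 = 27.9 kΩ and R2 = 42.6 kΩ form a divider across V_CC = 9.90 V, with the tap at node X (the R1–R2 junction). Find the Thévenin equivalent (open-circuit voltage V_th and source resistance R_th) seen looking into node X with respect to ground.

Open-circuit (no load on X): V_th = V_CC · R2/(R1 + R2) = 9.90 × 42.6/(27.90 + 42.6) = 5.982 V.
Looking into X with the source shorted: R_th = R1·R2/(R1+R2) = 27.90 × 42.6/70.50 = 16.86 kΩ.

V_th ≈ 5.98 V, R_th ≈ 16.9 kΩ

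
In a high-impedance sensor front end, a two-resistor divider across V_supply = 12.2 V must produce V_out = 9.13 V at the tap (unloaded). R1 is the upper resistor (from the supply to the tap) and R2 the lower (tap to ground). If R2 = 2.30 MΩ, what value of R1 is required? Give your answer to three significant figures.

R1 ≈ 0.773 MΩ

Required fraction k = V_out/V_supply = 0.7484.
R1 = R2·(1/k − 1) = 2.30 × 0.3363 = 0.7734 MΩ.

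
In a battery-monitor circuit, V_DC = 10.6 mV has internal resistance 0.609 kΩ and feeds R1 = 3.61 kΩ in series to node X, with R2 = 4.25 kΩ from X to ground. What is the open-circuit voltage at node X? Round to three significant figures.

V_th ≈ 5.32 mV

R1' = 0.609 + 3.61 = 4.219 kΩ (source resistance + R1).
V_th is the unloaded tap voltage: V_DC · R2/(R1'+R2) = 10.6 × 0.5018 = 5.319 mV.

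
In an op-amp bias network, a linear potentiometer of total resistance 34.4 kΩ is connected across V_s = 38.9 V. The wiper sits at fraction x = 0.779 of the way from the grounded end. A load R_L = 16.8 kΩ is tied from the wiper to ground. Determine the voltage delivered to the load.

Split the track: R_lower = x·R_p = 26.80 kΩ, R_upper = (1−x)·R_p = 7.602 kΩ.
(x·R_p) ‖ R_L = 10.33 kΩ.
V_out = 38.9 × 10.33/(7.602 + 10.33) = 22.40 V.
(Unloaded: V_out = x·V_s = 30.3 V.)

V_out ≈ 22.4 V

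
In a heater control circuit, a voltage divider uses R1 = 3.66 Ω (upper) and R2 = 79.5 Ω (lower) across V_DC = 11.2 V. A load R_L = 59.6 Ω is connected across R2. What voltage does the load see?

V_out ≈ 10.1 V

First combine the lower leg with the load: R2 ‖ R_L = 34.06 Ω.
Then V_out = V_DC · R2'/(R1 + R2') = 11.2 × 34.06/37.72 = 10.11 V.
(Unloaded it would be 10.7 V; the load pulls it down.)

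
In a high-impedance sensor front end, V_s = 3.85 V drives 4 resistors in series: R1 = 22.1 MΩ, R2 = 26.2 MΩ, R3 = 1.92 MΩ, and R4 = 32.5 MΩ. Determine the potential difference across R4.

V ≈ 1.51 V

ΣR = 22.1 + 26.2 + 1.92 + 32.5 = 82.72 MΩ.
Voltage divider: V = V_s · (32.50 / 82.72) = 3.85 × 0.3929 = 1.513 V.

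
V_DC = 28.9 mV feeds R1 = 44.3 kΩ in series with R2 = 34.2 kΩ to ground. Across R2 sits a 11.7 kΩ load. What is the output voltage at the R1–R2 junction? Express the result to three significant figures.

First combine the lower leg with the load: R2 ‖ R_L = 8.718 kΩ.
Then V_out = V_DC · R2'/(R1 + R2') = 28.9 × 8.718/53.02 = 4.752 mV.
(Unloaded it would be 12.6 mV; the load pulls it down.)

V_out ≈ 4.75 mV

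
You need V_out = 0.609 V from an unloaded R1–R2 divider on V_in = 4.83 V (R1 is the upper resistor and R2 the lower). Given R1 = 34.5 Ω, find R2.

Required fraction k = V_out/V_in = 0.1261.
R2 = R1 · 0.1261/(1 − 0.1261) = 4.978 Ω.

R2 ≈ 4.98 Ω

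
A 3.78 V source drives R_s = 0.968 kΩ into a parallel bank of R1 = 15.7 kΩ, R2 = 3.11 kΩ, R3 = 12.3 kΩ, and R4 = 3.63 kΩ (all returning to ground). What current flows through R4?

I ≈ 0.606 mA

Equivalent of the parallel group: R_p = 1.348 kΩ.
V_A by voltage divider: V_A = 3.78 × 1.348/(0.968 + 1.348) = 2.200 V.
Branch current I = V_A/R4 = 2.200/3.63 = 0.6060 mA.
(Check via current divider: I_total = 1.632 mA; share G_k/ΣG = 0.3713 → same result.)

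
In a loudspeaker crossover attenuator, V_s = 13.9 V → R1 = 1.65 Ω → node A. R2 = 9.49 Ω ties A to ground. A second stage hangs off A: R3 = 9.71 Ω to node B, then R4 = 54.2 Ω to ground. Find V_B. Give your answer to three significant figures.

Node A sees R2 in parallel with the series input of stage 2, R3 + R4 = 63.91 Ω.
Effective lower resistance at A: R2 ‖ 63.91 = 8.263 Ω.
So V_A = 13.9 × 0.8336 = 11.59 V.
Then the unloaded second divider: V_B = V_A × R4/(R3+R4) = 11.59 × 0.8481 = 9.826 V.

V_B ≈ 9.83 V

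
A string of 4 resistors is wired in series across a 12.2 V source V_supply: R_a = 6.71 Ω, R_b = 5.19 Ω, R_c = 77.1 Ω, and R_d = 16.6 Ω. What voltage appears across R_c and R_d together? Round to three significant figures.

ΣR = 6.71 + 5.19 + 77.1 + 16.6 = 105.6 Ω.
R_{R_c..R_d} = 77.1 + 16.6 = 93.70 Ω.
By the voltage-divider rule, V = 12.2 × 93.70/105.6 = 10.83 V.

V ≈ 10.8 V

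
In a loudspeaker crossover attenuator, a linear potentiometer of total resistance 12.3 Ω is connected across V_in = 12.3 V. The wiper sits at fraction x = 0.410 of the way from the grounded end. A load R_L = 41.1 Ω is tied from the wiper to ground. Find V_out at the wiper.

Split the track: R_lower = x·R_p = 5.043 Ω, R_upper = (1−x)·R_p = 7.257 Ω.
Lower segment in parallel with the load: 5.043 ‖ 41.1 = 4.492 Ω.
Loaded-divider output: V_out = 12.3 × 0.3823 = 4.703 V.

V_out ≈ 4.70 V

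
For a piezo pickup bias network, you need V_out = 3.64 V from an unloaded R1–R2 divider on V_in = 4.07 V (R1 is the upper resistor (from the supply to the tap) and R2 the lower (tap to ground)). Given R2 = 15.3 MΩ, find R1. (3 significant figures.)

The divider ratio is R2/(R1+R2) = 3.64/4.07 = 0.8943.
Rearranging, R1 = R2·(1−k)/k = 15.3 × 0.1181 = 1.807 MΩ.

R1 ≈ 1.81 MΩ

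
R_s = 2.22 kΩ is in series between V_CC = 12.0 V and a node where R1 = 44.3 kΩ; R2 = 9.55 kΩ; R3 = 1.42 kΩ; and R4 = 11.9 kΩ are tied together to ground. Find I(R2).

I ≈ 0.414 mA

Equivalent of the parallel group: R_p = 1.092 kΩ.
Node voltage V_A = V_CC · R_p/(R_s + R_p) = 12.0 × 0.3298 = 3.957 V.
Branch current I = V_A/R2 = 3.957/9.55 = 0.4144 mA.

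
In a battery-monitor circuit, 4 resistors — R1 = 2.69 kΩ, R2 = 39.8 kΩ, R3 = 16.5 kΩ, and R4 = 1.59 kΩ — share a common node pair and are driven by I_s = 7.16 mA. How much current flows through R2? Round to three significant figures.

ΣG = 1/2.69 + 1/39.8 + 1/16.5 + 1/1.59 = 1.086.
By the current-divider rule, I = I_s · G_k/ΣG = 7.16 × 0.02313 = 0.1656 mA.

I ≈ 0.166 mA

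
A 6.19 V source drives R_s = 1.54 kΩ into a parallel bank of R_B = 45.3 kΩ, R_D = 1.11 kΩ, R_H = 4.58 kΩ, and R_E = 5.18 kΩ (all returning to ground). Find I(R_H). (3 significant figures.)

I ≈ 0.442 mA

Combine the parallel branches: R_p = (1/45.3 + 1/1.11 + 1/4.58 + 1/5.18)⁻¹ = 0.7494 kΩ.
V_A by voltage divider: V_A = 6.19 × 0.7494/(1.54 + 0.7494) = 2.026 V.
Branch current I = V_A/R_H = 2.026/4.58 = 0.4424 mA.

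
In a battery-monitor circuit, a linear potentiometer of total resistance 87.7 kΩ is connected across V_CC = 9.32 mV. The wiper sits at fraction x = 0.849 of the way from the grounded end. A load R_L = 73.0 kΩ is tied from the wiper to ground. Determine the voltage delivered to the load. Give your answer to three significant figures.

Split the track: R_lower = x·R_p = 74.46 kΩ, R_upper = (1−x)·R_p = 13.24 kΩ.
(x·R_p) ‖ R_L = 36.86 kΩ.
Loaded-divider output: V_out = 9.32 × 0.7357 = 6.857 mV.

V_out ≈ 6.86 mV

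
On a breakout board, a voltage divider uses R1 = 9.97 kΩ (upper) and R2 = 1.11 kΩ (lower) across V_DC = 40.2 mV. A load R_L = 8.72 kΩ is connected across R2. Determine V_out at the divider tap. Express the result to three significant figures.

The load sits in parallel with R2, giving an effective lower resistance R2' = R2·R_L/(R2+R_L) = 0.9847 kΩ.
Voltage divider with the loaded lower leg: V_out = 40.2 × 0.9847/(9.97 + 0.9847) = 40.2 × 0.08988 = 3.613 mV.

V_out ≈ 3.61 mV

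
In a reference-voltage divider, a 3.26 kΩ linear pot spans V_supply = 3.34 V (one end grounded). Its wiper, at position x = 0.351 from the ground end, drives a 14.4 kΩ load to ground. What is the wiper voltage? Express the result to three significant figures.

Split the track: R_lower = x·R_p = 1.144 kΩ, R_upper = (1−x)·R_p = 2.116 kΩ.
(x·R_p) ‖ R_L = 1.060 kΩ.
Loaded-divider output: V_out = 3.34 × 0.3338 = 1.115 V.
(Unloaded: V_out = x·V_supply = 1.17 V.)

V_out ≈ 1.11 V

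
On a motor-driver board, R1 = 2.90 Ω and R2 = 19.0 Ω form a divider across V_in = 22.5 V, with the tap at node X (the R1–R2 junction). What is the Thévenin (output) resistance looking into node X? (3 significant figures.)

Zeroing V_in shorts the top of R1 to ground, so R_th = R1 ‖ R2 = 2.516 Ω.

R_th ≈ 2.52 Ω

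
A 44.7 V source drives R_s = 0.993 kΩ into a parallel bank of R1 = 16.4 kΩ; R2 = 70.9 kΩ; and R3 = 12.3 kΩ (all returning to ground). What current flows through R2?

Combine the parallel branches: R_p = (1/16.4 + 1/70.9 + 1/12.3)⁻¹ = 6.395 kΩ.
V_A = 44.7 × 6.395/7.388 = 38.69 V.
Branch current I = V_A/R2 = 38.69/70.9 = 0.5457 mA.

I ≈ 0.546 mA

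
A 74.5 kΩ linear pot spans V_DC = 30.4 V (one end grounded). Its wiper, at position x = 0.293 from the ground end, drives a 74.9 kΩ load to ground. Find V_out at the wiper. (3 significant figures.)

Lower segment x·R_p = 21.83 kΩ; upper segment (1−x)·R_p = 52.67 kΩ.
(x·R_p) ‖ R_L = 16.90 kΩ.
V_out = 30.4 × 16.90/(52.67 + 16.90) = 7.385 V.
(Unloaded: V_out = x·V_DC = 8.91 V.)

V_out ≈ 7.39 V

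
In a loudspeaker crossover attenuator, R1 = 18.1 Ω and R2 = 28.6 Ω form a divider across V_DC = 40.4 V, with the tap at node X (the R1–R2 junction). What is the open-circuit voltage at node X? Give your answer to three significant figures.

V_th ≈ 24.7 V

Open-circuit (no load on X): V_th = V_DC · R2/(R1 + R2) = 40.4 × 28.6/(18.10 + 28.6) = 24.74 V.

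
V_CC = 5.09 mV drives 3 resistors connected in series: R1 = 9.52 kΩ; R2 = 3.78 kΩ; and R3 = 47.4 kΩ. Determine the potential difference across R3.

Total series resistance ΣR = 9.52 + 3.78 + 47.4 = 60.70 kΩ.
Voltage divider: V = V_CC · (47.40 / 60.70) = 5.09 × 0.7809 = 3.975 mV.

V ≈ 3.97 mV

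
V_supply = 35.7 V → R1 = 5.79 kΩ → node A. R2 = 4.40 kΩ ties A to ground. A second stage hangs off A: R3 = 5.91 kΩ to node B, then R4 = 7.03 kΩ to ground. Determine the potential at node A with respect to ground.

V_A ≈ 12.9 V

The second stage (R3 + R4 = 12.94 kΩ) loads node A in parallel with R2.
Effective lower resistance at A: R2 ‖ 12.94 = 3.284 kΩ.
V_A = 35.7 × 3.284/(5.79 + 3.284) = 12.92 V.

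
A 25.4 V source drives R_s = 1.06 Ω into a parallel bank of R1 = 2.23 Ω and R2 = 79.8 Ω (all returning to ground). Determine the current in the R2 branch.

Combine the parallel branches: R_p = (1/2.23 + 1/79.8)⁻¹ = 2.169 Ω.
V_A = 25.4 × 2.169/3.229 = 17.06 V.
I(R2) = V_A / R2 = 17.06/79.8 = 0.2138 A.

I ≈ 0.214 A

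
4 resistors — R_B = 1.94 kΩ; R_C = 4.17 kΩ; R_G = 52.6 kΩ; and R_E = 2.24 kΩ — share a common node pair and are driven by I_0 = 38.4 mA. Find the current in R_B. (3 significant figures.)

I ≈ 16.2 mA

Total conductance ΣG = 1/1.94 + 1/4.17 + 1/52.6 + 1/2.24 = 1.221 (units of 1/kΩ).
R_B takes the fraction G_k/ΣG = 0.5155/1.221 = 0.4223, so I = 38.4 × 0.4223 = 16.21 mA.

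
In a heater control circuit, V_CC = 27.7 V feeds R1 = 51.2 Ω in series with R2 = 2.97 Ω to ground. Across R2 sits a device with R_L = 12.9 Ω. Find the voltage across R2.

V_out ≈ 1.25 V

First combine the lower leg with the load: R2 ‖ R_L = 2.414 Ω.
Now apply the divider: V_out = 27.7 × 0.04503 = 1.247 V.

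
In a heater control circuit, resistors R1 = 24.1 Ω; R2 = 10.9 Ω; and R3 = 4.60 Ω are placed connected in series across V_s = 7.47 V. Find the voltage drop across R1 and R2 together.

V ≈ 6.60 V

Total series resistance ΣR = 24.1 + 10.9 + 4.60 = 39.60 Ω.
R_{R1..R2} = 24.1 + 10.9 = 35.00 Ω.
V = V_s · R/ΣR = 7.47 × 0.8838 = 6.602 V.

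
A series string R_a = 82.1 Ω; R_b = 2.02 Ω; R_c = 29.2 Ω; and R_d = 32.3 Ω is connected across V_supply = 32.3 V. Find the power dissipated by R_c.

P ≈ 1.44 W

The common current is I = 32.3/145.6 = 0.2218 A.
P(R_c) = I²·R_c = (0.2218)² × 29.2 = 1.437 W.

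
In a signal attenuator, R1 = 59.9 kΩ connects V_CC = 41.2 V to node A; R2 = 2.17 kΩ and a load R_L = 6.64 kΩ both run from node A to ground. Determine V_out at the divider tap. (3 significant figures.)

V_out ≈ 1.10 V

The load sits in parallel with R2, giving an effective lower resistance R2' = R2·R_L/(R2+R_L) = 1.636 kΩ.
Then V_out = V_CC · R2'/(R1 + R2') = 41.2 × 1.636/61.54 = 1.095 V.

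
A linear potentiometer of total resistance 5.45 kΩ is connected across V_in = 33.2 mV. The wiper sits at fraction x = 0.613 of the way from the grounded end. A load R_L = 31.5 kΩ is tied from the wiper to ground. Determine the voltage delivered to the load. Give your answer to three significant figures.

V_out ≈ 19.5 mV

The pot divides into 2.109 kΩ above the wiper and 3.341 kΩ below.
Lower segment in parallel with the load: 3.341 ‖ 31.5 = 3.020 kΩ.
V_out = 33.2 × 3.020/(2.109 + 3.020) = 19.55 mV.
(Unloaded: V_out = x·V_in = 20.4 mV.)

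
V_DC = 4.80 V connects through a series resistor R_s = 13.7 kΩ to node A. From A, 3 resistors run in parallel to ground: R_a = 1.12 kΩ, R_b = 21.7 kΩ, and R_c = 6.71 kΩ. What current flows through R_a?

Parallel bank: R_p = 1/(1/1.12 + 1/21.7 + 1/6.71) = 0.9191 kΩ.
Node voltage V_A = V_DC · R_p/(R_s + R_p) = 4.80 × 0.06287 = 0.3018 V.
I(R_a) = V_A / R_a = 0.3018/1.12 = 0.2695 mA.
(Check via current divider: I_total = 0.3283 mA; share G_k/ΣG = 0.8207 → same result.)

I ≈ 0.269 mA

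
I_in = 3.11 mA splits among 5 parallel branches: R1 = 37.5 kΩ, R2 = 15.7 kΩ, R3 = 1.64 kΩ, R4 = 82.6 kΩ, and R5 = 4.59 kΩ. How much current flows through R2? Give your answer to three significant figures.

I ≈ 0.213 mA

ΣG = 1/37.5 + 1/15.7 + 1/1.64 + 1/82.6 + 1/4.59 = 0.9301.
Current divider: I(R2) = I_in · G_k/ΣG = 3.11 × (0.06369/0.9301) = 3.11 × 0.06848 = 0.2130 mA.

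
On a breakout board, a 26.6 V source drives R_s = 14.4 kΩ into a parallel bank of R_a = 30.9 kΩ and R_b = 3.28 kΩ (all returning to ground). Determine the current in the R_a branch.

I ≈ 0.147 mA

Combine the parallel branches: R_p = (1/30.9 + 1/3.28)⁻¹ = 2.965 kΩ.
Node voltage V_A = V_in · R_p/(R_s + R_p) = 26.6 × 0.1708 = 4.542 V.
I(R_a) = V_A / R_a = 4.542/30.9 = 0.1470 mA.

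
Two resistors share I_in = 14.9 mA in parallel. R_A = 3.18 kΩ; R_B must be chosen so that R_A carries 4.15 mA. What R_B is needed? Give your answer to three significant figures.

R_B ≈ 1.23 kΩ

Two-branch current divider: I_A = I_in · R_B/(R_A + R_B).
With f = 0.2785, R_B = R_A · f/(1−f) = 3.18 × 0.3860 = 1.228 kΩ.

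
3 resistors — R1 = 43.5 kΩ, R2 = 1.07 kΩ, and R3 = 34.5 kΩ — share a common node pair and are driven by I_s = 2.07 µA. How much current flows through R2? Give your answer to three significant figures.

Conductances: ΣG = 1/43.5 + 1/1.07 + 1/34.5 = 0.9866 (1/kΩ).
Current divider: I(R2) = I_s · G_k/ΣG = 2.07 × (0.9346/0.9866) = 2.07 × 0.9473 = 1.961 µA.

I ≈ 1.96 µA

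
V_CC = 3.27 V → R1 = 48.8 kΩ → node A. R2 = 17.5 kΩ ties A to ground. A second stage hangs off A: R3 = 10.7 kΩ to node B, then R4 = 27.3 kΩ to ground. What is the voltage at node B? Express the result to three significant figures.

V_B ≈ 0.463 V

Looking into the second stage from A: R3 + R4 = 38.00 kΩ appears in parallel with R2.
Effective lower resistance at A: R2 ‖ 38.00 = 11.98 kΩ.
V_A = 3.27 × 11.98/(48.8 + 11.98) = 0.6446 V.
V_B = V_A × 0.7184 = 0.4631 V.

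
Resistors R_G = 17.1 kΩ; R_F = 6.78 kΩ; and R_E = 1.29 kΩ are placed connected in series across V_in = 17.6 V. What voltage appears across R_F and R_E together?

V ≈ 5.64 V

Total series resistance ΣR = 17.1 + 6.78 + 1.29 = 25.17 kΩ.
R_{R_F..R_E} = 6.78 + 1.29 = 8.070 kΩ.
Voltage divider: V = V_in · (8.070 / 25.17) = 17.6 × 0.3206 = 5.643 V.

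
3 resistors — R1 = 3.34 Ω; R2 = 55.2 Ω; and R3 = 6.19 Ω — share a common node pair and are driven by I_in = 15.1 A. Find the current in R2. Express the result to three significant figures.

I ≈ 0.571 A

ΣG = 1/3.34 + 1/55.2 + 1/6.19 = 0.4791.
Current divider: I(R2) = I_in · G_k/ΣG = 15.1 × (0.01812/0.4791) = 15.1 × 0.03781 = 0.5710 A.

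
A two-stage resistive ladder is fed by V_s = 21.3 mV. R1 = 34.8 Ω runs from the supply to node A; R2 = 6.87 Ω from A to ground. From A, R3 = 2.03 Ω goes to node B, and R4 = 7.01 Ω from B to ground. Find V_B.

V_B ≈ 1.67 mV

The second stage (R3 + R4 = 9.040 Ω) loads node A in parallel with R2.
Effective lower resistance at A: R2 ‖ 9.040 = 3.904 Ω.
V_A = 21.3 × 3.904/(34.8 + 3.904) = 2.148 mV.
Stage 2 is unloaded, so V_B = V_A · R4/(R3+R4) = 2.148 × 7.01/9.040 = 1.666 mV.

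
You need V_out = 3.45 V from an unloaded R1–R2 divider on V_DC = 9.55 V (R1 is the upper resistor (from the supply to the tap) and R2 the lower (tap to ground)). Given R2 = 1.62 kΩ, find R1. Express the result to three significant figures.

R1 ≈ 2.86 kΩ

V_out/V_DC = R2/(R1+R2) = 0.3613.
R1 = R2·(1/k − 1) = 1.62 × 1.768 = 2.864 kΩ.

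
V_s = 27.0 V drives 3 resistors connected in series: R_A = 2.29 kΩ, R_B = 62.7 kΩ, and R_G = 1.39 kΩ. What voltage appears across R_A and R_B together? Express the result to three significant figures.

Series total: ΣR = 2.29 + 62.7 + 1.39 = 66.38 kΩ.
R_{R_A..R_B} = 2.29 + 62.7 = 64.99 kΩ.
V = V_s · R/ΣR = 27.0 × 0.9791 = 26.43 V.

V ≈ 26.4 V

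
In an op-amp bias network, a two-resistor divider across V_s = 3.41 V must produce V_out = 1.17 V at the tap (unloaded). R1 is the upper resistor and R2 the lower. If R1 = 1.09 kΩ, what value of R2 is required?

Required fraction k = V_out/V_s = 0.3431.
So R2 = R1 · V_out/(V_s − V_out) = 1.09 × 1.17/(3.41 − 1.17) = 1.09 × 0.5223 = 0.5693 kΩ.

R2 ≈ 0.569 kΩ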